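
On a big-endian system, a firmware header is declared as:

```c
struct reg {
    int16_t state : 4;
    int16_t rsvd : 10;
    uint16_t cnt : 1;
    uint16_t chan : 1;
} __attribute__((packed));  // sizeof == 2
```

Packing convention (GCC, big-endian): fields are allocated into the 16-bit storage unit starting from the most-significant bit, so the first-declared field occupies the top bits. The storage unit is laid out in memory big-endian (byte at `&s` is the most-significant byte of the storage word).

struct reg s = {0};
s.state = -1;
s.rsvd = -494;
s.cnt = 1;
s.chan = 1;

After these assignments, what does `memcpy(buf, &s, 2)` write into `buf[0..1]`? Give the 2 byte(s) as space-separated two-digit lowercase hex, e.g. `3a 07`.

[12+:4] state=-1 & 0xf = 0xf; word=0xf000
[2+:10] rsvd=-494 & 0x3ff = 0x212; word=0xf848
[1+:1] cnt=1 & 0x1 = 0x1; word=0xf84a
[0+:1] chan=1 & 0x1 = 0x1; word=0xf84b
word = 0xf84b → big-endian bytes:
  [0]=0xf8  [1]=0x4b

f8 4b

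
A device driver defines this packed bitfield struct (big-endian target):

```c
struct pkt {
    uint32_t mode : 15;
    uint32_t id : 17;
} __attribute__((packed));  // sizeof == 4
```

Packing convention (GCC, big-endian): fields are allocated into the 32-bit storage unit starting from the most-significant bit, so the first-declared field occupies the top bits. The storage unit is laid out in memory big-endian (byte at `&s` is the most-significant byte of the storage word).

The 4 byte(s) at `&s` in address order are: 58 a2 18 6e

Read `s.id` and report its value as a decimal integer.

[0]=0x58 [1]=0xa2 [2]=0x18 [3]=0x6e (big-endian) → word 0x58a2186e
mode:15 @ bit 17 → (0x58a2186e>>17)&0x7fff = 0x2c51
id:17 @ bit 0 → (0x58a2186e>>0)&0x1ffff = 0x186e  ←

6254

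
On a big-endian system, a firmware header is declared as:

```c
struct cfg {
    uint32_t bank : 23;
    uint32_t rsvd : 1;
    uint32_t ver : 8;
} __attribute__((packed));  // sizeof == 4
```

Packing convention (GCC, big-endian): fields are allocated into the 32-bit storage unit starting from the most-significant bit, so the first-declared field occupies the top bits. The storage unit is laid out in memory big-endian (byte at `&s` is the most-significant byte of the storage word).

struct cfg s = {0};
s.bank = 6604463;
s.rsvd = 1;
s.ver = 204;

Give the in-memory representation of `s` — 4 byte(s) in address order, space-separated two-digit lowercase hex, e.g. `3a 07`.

c9 8d 5f cc

bank:23 = 6604463 → 0x64c6af << 9 → word 0xc98d5e00
rsvd:1 = 1 → 0x1 << 8 → word 0xc98d5f00
ver:8 = 204 → 0xcc << 0 → word 0xc98d5fcc
word = 0xc98d5fcc → big-endian bytes:
  [0]=0xc9  [1]=0x8d  [2]=0x5f  [3]=0xcc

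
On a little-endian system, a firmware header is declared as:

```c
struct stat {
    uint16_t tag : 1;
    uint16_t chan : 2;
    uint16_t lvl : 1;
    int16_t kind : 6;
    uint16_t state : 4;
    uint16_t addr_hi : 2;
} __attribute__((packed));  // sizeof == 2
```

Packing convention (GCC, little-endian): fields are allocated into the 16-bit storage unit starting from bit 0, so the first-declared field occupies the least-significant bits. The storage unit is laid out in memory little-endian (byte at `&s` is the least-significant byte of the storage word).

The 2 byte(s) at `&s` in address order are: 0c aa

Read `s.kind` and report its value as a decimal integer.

[0]=0x0c [1]=0xaa (little-endian) → word 0xaa0c
tag:1 @ bit 0 → (0xaa0c>>0)&0x1 = 0x0
chan:2 @ bit 1 → (0xaa0c>>1)&0x3 = 0x2
lvl:1 @ bit 3 → (0xaa0c>>3)&0x1 = 0x1
kind:6 @ bit 4 → (0xaa0c>>4)&0x3f = 0x20  ←
state:4 @ bit 10 → (0xaa0c>>10)&0xf = 0xa
addr_hi:2 @ bit 14 → (0xaa0c>>14)&0x3 = 0x2
kind signed 6b, MSB=1: 32 - 64 = -32

-32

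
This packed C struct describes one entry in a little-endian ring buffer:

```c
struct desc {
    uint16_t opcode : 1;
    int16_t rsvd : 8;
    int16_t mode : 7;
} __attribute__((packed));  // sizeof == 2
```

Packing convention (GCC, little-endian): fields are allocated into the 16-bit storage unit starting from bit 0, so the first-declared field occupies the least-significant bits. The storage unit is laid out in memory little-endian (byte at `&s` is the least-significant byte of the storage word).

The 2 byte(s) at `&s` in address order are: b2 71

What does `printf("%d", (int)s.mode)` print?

[0]=0xb2 [1]=0x71 (little-endian) → word 0x71b2
opcode [0+:1] = (word>>0) & 0x1 = 0
rsvd [1+:8] = (word>>1) & 0xff = 217
mode [9+:7] = (word>>9) & 0x7f = 56  ←
mode signed 7b, MSB=0: value = 56

56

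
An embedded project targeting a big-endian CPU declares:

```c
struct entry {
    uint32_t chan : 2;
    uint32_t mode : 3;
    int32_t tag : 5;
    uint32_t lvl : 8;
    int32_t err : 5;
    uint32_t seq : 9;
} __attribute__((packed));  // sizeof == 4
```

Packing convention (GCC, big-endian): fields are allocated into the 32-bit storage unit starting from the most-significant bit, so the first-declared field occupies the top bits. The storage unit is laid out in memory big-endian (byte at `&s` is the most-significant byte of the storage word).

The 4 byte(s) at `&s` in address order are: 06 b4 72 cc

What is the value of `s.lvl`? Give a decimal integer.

[0]=0x06 [1]=0xb4 [2]=0x72 [3]=0xcc (big-endian) → word 0x06b472cc
chan:2 @ bit 30 → (0x06b472cc>>30)&0x3 = 0x0
mode:3 @ bit 27 → (0x06b472cc>>27)&0x7 = 0x0
tag:5 @ bit 22 → (0x06b472cc>>22)&0x1f = 0x1a
lvl:8 @ bit 14 → (0x06b472cc>>14)&0xff = 0xd1  ←
err:5 @ bit 9 → (0x06b472cc>>9)&0x1f = 0x19
seq:9 @ bit 0 → (0x06b472cc>>0)&0x1ff = 0xcc

209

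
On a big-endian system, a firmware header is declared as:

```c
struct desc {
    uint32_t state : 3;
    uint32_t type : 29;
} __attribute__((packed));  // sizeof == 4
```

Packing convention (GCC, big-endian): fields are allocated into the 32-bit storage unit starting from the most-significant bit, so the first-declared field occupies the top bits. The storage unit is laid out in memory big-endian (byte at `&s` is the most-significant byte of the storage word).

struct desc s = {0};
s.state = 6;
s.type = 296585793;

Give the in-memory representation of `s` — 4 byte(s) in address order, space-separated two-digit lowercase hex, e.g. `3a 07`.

d1 ad 8a 41

state (3b) val=6 bits=0x6 at bit 29: 0xc0000000
type (29b) val=296585793 bits=0x11ad8a41 at bit 0: 0xd1ad8a41
word = 0xd1ad8a41 → big-endian bytes:
  [0]=0xd1  [1]=0xad  [2]=0x8a  [3]=0x41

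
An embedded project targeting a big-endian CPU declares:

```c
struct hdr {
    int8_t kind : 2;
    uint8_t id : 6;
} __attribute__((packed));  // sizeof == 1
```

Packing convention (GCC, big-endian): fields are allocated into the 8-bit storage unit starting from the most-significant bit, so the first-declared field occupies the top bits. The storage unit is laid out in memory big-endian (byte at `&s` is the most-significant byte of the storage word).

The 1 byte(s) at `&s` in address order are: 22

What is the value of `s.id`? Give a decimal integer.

[0]=0x22 (big-endian) → word 0x22
kind:2 @ bit 6 → (0x22>>6)&0x3 = 0x0
id:6 @ bit 0 → (0x22>>0)&0x3f = 0x22  ←

34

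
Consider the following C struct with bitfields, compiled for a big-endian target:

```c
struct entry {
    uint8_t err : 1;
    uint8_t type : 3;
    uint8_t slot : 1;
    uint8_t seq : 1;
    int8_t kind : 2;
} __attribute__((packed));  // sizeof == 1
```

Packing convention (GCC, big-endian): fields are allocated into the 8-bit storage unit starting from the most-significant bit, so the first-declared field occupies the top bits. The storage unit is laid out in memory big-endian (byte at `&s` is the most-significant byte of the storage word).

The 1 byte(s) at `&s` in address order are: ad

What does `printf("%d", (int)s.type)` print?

[0]=0xad (big-endian) → word 0xad
err [7+:1] = (word>>7) & 0x1 = 1
type [4+:3] = (word>>4) & 0x7 = 2  ←
slot [3+:1] = (word>>3) & 0x1 = 1
seq [2+:1] = (word>>2) & 0x1 = 1
kind [0+:2] = (word>>0) & 0x3 = 1

2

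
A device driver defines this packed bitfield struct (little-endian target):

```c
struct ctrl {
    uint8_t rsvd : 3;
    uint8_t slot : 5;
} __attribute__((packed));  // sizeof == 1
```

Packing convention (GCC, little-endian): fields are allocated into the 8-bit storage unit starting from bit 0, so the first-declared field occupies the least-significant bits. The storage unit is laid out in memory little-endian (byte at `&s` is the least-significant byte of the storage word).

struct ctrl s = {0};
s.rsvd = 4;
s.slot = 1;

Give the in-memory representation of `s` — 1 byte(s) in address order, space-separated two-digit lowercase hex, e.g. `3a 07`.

rsvd (3b) val=4 bits=0x4 at bit 0: 0x04
slot (5b) val=1 bits=0x1 at bit 3: 0x0c
word = 0x0c → little-endian bytes:
  [0]=0x0c

0c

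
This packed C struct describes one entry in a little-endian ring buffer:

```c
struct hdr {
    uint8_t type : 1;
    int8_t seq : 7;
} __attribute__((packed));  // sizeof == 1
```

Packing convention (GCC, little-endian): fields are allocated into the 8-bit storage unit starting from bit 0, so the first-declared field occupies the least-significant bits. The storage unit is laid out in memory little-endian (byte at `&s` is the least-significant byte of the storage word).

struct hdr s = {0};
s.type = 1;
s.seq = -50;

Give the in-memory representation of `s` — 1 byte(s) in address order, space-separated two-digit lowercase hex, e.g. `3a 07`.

9d

[0+:1] type=1 & 0x1 = 0x1; word=0x01
[1+:7] seq=-50 & 0x7f = 0x4e; word=0x9d
word = 0x9d → little-endian bytes:
  [0]=0x9d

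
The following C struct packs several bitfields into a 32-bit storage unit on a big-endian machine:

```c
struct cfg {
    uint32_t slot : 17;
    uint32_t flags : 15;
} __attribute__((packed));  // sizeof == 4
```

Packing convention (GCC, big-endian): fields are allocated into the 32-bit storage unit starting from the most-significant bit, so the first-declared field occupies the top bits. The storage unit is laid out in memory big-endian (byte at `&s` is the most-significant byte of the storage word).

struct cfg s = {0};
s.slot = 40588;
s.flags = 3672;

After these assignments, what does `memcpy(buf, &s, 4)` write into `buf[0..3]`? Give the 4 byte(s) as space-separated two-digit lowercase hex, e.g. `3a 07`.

slot:17 = 40588 → 0x9e8c << 15 → word 0x4f460000
flags:15 = 3672 → 0xe58 << 0 → word 0x4f460e58
word = 0x4f460e58 → big-endian bytes:
  [0]=0x4f  [1]=0x46  [2]=0x0e  [3]=0x58

4f 46 0e 58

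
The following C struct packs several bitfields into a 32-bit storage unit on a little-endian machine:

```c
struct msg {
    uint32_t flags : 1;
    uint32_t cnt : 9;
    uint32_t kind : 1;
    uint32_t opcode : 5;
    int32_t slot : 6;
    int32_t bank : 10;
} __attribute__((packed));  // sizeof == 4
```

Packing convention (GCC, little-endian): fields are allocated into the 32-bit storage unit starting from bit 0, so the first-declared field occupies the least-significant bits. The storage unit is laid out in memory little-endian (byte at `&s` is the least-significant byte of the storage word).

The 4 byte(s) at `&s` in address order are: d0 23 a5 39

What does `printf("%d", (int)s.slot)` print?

-27

[0]=0xd0 [1]=0x23 [2]=0xa5 [3]=0x39 (little-endian) → word 0x39a523d0
flags [0+:1] = (word>>0) & 0x1 = 0
cnt [1+:9] = (word>>1) & 0x1ff = 488
kind [10+:1] = (word>>10) & 0x1 = 0
opcode [11+:5] = (word>>11) & 0x1f = 4
slot [16+:6] = (word>>16) & 0x3f = 37  ←
bank [22+:10] = (word>>22) & 0x3ff = 230
slot signed 6b, MSB=1: 37 - 64 = -27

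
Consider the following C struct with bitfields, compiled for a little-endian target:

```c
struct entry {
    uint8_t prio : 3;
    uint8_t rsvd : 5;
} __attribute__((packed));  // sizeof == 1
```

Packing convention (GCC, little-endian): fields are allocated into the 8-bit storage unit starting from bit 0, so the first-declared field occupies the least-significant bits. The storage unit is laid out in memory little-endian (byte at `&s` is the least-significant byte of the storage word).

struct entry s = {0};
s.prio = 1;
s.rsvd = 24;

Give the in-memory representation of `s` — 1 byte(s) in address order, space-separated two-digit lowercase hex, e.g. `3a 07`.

c1

prio (3b) val=1 bits=0x1 at bit 0: 0x01
rsvd (5b) val=24 bits=0x18 at bit 3: 0xc1
word = 0xc1 → little-endian bytes:
  [0]=0xc1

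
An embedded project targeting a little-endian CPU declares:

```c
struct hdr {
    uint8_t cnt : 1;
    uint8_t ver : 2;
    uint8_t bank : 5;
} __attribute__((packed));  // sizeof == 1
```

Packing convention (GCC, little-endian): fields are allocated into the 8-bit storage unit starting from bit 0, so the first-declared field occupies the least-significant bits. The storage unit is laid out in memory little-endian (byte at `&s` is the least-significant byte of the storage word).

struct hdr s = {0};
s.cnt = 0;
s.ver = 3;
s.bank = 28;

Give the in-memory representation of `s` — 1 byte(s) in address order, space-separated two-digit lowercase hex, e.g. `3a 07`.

e6

cnt (1b) val=0 bits=0x0 at bit 0: 0x00
ver (2b) val=3 bits=0x3 at bit 1: 0x06
bank (5b) val=28 bits=0x1c at bit 3: 0xe6
word = 0xe6 → little-endian bytes:
  [0]=0xe6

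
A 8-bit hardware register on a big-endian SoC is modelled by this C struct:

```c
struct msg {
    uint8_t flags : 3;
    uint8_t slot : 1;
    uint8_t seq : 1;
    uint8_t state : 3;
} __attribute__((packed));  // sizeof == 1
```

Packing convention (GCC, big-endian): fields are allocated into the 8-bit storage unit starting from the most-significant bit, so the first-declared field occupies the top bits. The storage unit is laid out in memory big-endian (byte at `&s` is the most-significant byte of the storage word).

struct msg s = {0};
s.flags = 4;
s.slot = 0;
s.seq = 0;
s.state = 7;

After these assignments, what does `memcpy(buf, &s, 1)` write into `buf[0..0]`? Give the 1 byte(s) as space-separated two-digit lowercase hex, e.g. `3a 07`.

flags (3b) val=4 bits=0x4 at bit 5: 0x80
slot (1b) val=0 bits=0x0 at bit 4: 0x80
seq (1b) val=0 bits=0x0 at bit 3: 0x80
state (3b) val=7 bits=0x7 at bit 0: 0x87
word = 0x87 → big-endian bytes:
  [0]=0x87

87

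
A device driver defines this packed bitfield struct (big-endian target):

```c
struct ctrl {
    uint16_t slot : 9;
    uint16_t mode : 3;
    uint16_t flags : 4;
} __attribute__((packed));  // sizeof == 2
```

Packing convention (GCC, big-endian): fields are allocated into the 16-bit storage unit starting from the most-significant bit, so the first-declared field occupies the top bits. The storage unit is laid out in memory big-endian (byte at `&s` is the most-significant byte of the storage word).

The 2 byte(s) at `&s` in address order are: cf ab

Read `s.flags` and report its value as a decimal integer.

11

[0]=0xcf [1]=0xab (big-endian) → word 0xcfab
slot:9 @ bit 7 → (0xcfab>>7)&0x1ff = 0x19f
mode:3 @ bit 4 → (0xcfab>>4)&0x7 = 0x2
flags:4 @ bit 0 → (0xcfab>>0)&0xf = 0xb  ←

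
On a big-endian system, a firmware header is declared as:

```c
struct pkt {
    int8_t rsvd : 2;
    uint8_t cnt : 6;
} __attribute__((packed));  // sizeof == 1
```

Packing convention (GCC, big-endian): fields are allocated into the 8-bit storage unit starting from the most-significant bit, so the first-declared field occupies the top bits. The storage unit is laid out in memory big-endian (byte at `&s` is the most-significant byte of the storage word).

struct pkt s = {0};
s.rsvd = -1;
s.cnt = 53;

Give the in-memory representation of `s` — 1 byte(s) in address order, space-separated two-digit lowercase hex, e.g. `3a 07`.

rsvd:2 = -1 → 0x3 << 6 → word 0xc0
cnt:6 = 53 → 0x35 << 0 → word 0xf5
word = 0xf5 → big-endian bytes:
  [0]=0xf5

f5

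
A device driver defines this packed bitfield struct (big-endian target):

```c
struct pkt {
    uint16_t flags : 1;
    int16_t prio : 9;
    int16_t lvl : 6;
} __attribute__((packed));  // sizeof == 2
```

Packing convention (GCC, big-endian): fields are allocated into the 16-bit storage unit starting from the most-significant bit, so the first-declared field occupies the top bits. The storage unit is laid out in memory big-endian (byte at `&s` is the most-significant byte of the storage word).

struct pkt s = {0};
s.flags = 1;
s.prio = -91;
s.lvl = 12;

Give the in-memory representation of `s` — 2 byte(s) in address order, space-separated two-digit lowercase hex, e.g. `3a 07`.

flags:1 = 1 → 0x1 << 15 → word 0x8000
prio:9 = -91 → 0x1a5 << 6 → word 0xe940
lvl:6 = 12 → 0xc << 0 → word 0xe94c
word = 0xe94c → big-endian bytes:
  [0]=0xe9  [1]=0x4c

e9 4c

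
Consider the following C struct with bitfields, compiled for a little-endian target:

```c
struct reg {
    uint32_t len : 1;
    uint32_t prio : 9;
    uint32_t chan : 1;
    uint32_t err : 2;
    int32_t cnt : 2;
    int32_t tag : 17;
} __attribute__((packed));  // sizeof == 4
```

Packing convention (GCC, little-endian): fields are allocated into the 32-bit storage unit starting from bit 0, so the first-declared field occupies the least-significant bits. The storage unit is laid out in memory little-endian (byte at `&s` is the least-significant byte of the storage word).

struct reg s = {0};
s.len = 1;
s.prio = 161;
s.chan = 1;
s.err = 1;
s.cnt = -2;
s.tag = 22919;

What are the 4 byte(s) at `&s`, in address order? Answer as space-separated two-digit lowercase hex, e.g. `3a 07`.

43 cd c3 2c

len (1b) val=1 bits=0x1 at bit 0: 0x00000001
prio (9b) val=161 bits=0xa1 at bit 1: 0x00000143
chan (1b) val=1 bits=0x1 at bit 10: 0x00000543
err (2b) val=1 bits=0x1 at bit 11: 0x00000d43
cnt (2b) val=-2 bits=0x2 at bit 13: 0x00004d43
tag (17b) val=22919 bits=0x5987 at bit 15: 0x2cc3cd43
word = 0x2cc3cd43 → little-endian bytes:
  [0]=0x43  [1]=0xcd  [2]=0xc3  [3]=0x2c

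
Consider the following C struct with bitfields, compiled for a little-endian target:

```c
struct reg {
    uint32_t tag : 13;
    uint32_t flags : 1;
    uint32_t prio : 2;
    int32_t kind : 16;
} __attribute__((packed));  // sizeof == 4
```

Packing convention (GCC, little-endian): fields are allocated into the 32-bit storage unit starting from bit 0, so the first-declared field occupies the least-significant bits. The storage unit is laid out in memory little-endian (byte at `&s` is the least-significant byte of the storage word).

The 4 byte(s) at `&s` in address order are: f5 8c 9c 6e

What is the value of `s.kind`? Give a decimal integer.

28316

[0]=0xf5 [1]=0x8c [2]=0x9c [3]=0x6e (little-endian) → word 0x6e9c8cf5
tag:13 @ bit 0 → (0x6e9c8cf5>>0)&0x1fff = 0xcf5
flags:1 @ bit 13 → (0x6e9c8cf5>>13)&0x1 = 0x0
prio:2 @ bit 14 → (0x6e9c8cf5>>14)&0x3 = 0x2
kind:16 @ bit 16 → (0x6e9c8cf5>>16)&0xffff = 0x6e9c  ←
kind signed 16b, MSB=0: value = 28316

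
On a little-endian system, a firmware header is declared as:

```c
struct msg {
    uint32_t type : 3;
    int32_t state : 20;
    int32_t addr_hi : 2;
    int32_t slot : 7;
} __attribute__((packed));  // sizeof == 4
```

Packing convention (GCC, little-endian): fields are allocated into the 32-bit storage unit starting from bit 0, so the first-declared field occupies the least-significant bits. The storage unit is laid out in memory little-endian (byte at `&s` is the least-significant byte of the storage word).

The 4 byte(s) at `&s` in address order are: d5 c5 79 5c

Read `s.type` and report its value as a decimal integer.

[0]=0xd5 [1]=0xc5 [2]=0x79 [3]=0x5c (little-endian) → word 0x5c79c5d5
type:3 @ bit 0 → (0x5c79c5d5>>0)&0x7 = 0x5  ←
state:20 @ bit 3 → (0x5c79c5d5>>3)&0xfffff = 0xf38ba
addr_hi:2 @ bit 23 → (0x5c79c5d5>>23)&0x3 = 0x0
slot:7 @ bit 25 → (0x5c79c5d5>>25)&0x7f = 0x2e

5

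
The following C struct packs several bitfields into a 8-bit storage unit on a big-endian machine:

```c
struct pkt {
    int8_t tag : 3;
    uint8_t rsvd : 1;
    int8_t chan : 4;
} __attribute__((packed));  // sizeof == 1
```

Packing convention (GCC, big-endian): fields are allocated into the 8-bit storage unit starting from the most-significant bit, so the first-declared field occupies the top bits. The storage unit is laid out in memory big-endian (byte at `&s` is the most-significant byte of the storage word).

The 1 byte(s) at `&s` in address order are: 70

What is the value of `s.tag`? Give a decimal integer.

[0]=0x70 (big-endian) → word 0x70
tag:3 @ bit 5 → (0x70>>5)&0x7 = 0x3  ←
rsvd:1 @ bit 4 → (0x70>>4)&0x1 = 0x1
chan:4 @ bit 0 → (0x70>>0)&0xf = 0x0
tag signed 3b, MSB=0: value = 3

3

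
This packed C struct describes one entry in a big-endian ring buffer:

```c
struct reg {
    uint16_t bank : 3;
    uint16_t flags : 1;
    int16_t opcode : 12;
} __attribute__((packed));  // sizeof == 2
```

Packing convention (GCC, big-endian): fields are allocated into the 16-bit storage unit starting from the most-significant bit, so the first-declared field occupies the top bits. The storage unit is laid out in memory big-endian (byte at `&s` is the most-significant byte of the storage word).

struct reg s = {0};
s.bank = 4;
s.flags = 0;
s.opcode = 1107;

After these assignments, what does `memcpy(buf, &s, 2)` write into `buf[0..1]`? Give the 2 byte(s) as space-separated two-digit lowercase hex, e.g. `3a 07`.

84 53

bank:3 = 4 → 0x4 << 13 → word 0x8000
flags:1 = 0 → 0x0 << 12 → word 0x8000
opcode:12 = 1107 → 0x453 << 0 → word 0x8453
word = 0x8453 → big-endian bytes:
  [0]=0x84  [1]=0x53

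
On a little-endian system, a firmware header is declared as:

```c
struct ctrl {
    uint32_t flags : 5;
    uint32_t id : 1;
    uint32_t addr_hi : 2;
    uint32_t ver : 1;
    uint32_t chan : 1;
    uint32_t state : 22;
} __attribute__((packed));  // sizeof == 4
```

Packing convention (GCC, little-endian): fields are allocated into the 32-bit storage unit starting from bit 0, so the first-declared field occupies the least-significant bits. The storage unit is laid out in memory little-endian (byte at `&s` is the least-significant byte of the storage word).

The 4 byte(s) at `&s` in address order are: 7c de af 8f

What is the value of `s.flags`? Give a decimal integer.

28

[0]=0x7c [1]=0xde [2]=0xaf [3]=0x8f (little-endian) → word 0x8fafde7c
flags:5 @ bit 0 → (0x8fafde7c>>0)&0x1f = 0x1c  ←
id:1 @ bit 5 → (0x8fafde7c>>5)&0x1 = 0x1
addr_hi:2 @ bit 6 → (0x8fafde7c>>6)&0x3 = 0x1
ver:1 @ bit 8 → (0x8fafde7c>>8)&0x1 = 0x0
chan:1 @ bit 9 → (0x8fafde7c>>9)&0x1 = 0x1
state:22 @ bit 10 → (0x8fafde7c>>10)&0x3fffff = 0x23ebf7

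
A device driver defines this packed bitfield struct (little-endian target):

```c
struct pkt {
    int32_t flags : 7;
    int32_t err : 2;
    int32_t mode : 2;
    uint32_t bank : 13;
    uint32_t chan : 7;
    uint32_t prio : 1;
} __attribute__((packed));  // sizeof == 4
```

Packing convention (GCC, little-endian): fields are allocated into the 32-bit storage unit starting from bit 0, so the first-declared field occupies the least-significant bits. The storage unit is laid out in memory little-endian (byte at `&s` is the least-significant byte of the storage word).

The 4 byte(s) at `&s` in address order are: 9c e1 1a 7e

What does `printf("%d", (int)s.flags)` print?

28

[0]=0x9c [1]=0xe1 [2]=0x1a [3]=0x7e (little-endian) → word 0x7e1ae19c
flags [0+:7] = (word>>0) & 0x7f = 28  ←
err [7+:2] = (word>>7) & 0x3 = 3
mode [9+:2] = (word>>9) & 0x3 = 0
bank [11+:13] = (word>>11) & 0x1fff = 860
chan [24+:7] = (word>>24) & 0x7f = 126
prio [31+:1] = (word>>31) & 0x1 = 0
flags signed 7b, MSB=0: value = 28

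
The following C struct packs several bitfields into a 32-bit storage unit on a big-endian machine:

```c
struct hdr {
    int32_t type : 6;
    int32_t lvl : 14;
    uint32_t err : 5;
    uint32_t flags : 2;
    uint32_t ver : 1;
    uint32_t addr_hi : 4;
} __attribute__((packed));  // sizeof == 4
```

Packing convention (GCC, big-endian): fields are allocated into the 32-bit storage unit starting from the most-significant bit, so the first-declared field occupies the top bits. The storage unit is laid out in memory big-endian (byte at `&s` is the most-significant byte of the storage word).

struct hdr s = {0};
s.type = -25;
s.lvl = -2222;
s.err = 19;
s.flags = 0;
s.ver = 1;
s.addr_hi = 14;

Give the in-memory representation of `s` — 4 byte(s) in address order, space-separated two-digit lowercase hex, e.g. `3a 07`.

[26+:6] type=-25 & 0x3f = 0x27; word=0x9c000000
[12+:14] lvl=-2222 & 0x3fff = 0x3752; word=0x9f752000
[7+:5] err=19 & 0x1f = 0x13; word=0x9f752980
[5+:2] flags=0 & 0x3 = 0x0; word=0x9f752980
[4+:1] ver=1 & 0x1 = 0x1; word=0x9f752990
[0+:4] addr_hi=14 & 0xf = 0xe; word=0x9f75299e
word = 0x9f75299e → big-endian bytes:
  [0]=0x9f  [1]=0x75  [2]=0x29  [3]=0x9e

9f 75 29 9e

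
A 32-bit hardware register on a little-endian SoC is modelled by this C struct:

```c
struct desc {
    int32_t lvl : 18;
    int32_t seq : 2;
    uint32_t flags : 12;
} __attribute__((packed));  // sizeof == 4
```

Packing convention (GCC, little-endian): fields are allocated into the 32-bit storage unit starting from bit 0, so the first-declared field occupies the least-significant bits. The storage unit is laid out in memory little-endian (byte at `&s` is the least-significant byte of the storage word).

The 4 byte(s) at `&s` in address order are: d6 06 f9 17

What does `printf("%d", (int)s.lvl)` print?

[0]=0xd6 [1]=0x06 [2]=0xf9 [3]=0x17 (little-endian) → word 0x17f906d6
lvl [0+:18] = (word>>0) & 0x3ffff = 67286  ←
seq [18+:2] = (word>>18) & 0x3 = 2
flags [20+:12] = (word>>20) & 0xfff = 383
lvl signed 18b, MSB=0: value = 67286

67286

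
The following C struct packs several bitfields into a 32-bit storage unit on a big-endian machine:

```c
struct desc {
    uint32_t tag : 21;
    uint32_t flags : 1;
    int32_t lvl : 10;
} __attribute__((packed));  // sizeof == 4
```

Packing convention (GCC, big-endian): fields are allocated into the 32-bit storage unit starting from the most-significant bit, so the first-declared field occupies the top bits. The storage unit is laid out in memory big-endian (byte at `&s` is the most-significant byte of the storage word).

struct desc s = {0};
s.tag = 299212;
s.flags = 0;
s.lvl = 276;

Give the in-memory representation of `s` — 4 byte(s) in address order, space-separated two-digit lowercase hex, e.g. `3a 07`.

24 86 61 14

tag:21 = 299212 → 0x490cc << 11 → word 0x24866000
flags:1 = 0 → 0x0 << 10 → word 0x24866000
lvl:10 = 276 → 0x114 << 0 → word 0x24866114
word = 0x24866114 → big-endian bytes:
  [0]=0x24  [1]=0x86  [2]=0x61  [3]=0x14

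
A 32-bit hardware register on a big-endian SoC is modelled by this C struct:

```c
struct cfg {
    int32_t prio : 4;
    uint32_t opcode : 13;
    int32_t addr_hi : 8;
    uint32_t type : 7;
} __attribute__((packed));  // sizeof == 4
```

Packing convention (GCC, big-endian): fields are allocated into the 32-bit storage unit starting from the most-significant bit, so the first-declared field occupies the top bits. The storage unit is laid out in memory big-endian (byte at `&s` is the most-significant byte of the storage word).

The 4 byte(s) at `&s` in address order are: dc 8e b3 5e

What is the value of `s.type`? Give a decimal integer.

[0]=0xdc [1]=0x8e [2]=0xb3 [3]=0x5e (big-endian) → word 0xdc8eb35e
prio:4 @ bit 28 → (0xdc8eb35e>>28)&0xf = 0xd
opcode:13 @ bit 15 → (0xdc8eb35e>>15)&0x1fff = 0x191d
addr_hi:8 @ bit 7 → (0xdc8eb35e>>7)&0xff = 0x66
type:7 @ bit 0 → (0xdc8eb35e>>0)&0x7f = 0x5e  ←

94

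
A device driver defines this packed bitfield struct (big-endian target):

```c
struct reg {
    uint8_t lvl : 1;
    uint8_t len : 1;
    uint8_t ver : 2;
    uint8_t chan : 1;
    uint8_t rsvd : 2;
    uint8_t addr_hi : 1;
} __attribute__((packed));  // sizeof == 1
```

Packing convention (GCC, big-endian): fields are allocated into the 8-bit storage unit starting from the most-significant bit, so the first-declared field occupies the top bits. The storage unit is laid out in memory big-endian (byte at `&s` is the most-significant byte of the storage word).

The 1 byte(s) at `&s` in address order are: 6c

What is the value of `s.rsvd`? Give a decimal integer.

2

[0]=0x6c (big-endian) → word 0x6c
lvl:1 @ bit 7 → (0x6c>>7)&0x1 = 0x0
len:1 @ bit 6 → (0x6c>>6)&0x1 = 0x1
ver:2 @ bit 4 → (0x6c>>4)&0x3 = 0x2
chan:1 @ bit 3 → (0x6c>>3)&0x1 = 0x1
rsvd:2 @ bit 1 → (0x6c>>1)&0x3 = 0x2  ←
addr_hi:1 @ bit 0 → (0x6c>>0)&0x1 = 0x0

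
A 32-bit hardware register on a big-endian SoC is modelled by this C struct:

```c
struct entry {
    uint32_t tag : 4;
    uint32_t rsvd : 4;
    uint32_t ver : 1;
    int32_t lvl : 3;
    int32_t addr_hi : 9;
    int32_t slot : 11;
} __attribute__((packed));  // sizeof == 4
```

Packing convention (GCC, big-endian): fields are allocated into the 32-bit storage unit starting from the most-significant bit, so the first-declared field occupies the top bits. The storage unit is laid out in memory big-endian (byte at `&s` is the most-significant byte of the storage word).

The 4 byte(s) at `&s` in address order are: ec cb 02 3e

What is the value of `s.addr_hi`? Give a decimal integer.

[0]=0xec [1]=0xcb [2]=0x02 [3]=0x3e (big-endian) → word 0xeccb023e
tag [28+:4] = (word>>28) & 0xf = 14
rsvd [24+:4] = (word>>24) & 0xf = 12
ver [23+:1] = (word>>23) & 0x1 = 1
lvl [20+:3] = (word>>20) & 0x7 = 4
addr_hi [11+:9] = (word>>11) & 0x1ff = 352  ←
slot [0+:11] = (word>>0) & 0x7ff = 574
addr_hi signed 9b, MSB=1: 352 - 512 = -160

-160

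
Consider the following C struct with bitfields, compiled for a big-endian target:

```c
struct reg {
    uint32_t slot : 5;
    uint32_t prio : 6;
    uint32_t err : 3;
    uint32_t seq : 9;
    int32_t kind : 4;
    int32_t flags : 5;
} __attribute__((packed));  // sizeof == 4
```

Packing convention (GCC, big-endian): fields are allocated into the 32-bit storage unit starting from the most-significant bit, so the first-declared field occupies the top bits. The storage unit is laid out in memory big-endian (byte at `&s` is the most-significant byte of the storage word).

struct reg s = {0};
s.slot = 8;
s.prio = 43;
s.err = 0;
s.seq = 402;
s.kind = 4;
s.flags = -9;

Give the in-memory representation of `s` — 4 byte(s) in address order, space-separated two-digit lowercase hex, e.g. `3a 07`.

45 63 24 97

slot:5 = 8 → 0x8 << 27 → word 0x40000000
prio:6 = 43 → 0x2b << 21 → word 0x45600000
err:3 = 0 → 0x0 << 18 → word 0x45600000
seq:9 = 402 → 0x192 << 9 → word 0x45632400
kind:4 = 4 → 0x4 << 5 → word 0x45632480
flags:5 = -9 → 0x17 << 0 → word 0x45632497
word = 0x45632497 → big-endian bytes:
  [0]=0x45  [1]=0x63  [2]=0x24  [3]=0x97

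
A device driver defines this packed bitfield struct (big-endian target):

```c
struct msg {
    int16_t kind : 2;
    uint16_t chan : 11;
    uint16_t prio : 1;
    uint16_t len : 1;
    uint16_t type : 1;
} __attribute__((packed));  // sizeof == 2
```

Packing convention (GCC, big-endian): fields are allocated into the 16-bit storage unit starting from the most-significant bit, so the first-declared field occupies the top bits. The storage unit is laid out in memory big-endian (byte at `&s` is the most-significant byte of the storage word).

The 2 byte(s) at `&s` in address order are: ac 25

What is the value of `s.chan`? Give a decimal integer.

[0]=0xac [1]=0x25 (big-endian) → word 0xac25
kind:2 @ bit 14 → (0xac25>>14)&0x3 = 0x2
chan:11 @ bit 3 → (0xac25>>3)&0x7ff = 0x584  ←
prio:1 @ bit 2 → (0xac25>>2)&0x1 = 0x1
len:1 @ bit 1 → (0xac25>>1)&0x1 = 0x0
type:1 @ bit 0 → (0xac25>>0)&0x1 = 0x1

1412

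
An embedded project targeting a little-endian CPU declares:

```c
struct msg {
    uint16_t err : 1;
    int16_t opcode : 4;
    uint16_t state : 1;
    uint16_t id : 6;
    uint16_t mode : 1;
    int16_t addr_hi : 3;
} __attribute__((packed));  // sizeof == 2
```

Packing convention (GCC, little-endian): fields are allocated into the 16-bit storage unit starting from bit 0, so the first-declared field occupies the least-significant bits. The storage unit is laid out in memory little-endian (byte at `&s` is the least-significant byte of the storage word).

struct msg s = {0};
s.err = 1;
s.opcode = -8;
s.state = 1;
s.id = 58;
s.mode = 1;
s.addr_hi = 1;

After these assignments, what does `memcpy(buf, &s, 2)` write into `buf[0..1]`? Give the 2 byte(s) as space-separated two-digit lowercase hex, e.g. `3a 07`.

err (1b) val=1 bits=0x1 at bit 0: 0x0001
opcode (4b) val=-8 bits=0x8 at bit 1: 0x0011
state (1b) val=1 bits=0x1 at bit 5: 0x0031
id (6b) val=58 bits=0x3a at bit 6: 0x0eb1
mode (1b) val=1 bits=0x1 at bit 12: 0x1eb1
addr_hi (3b) val=1 bits=0x1 at bit 13: 0x3eb1
word = 0x3eb1 → little-endian bytes:
  [0]=0xb1  [1]=0x3e

b1 3e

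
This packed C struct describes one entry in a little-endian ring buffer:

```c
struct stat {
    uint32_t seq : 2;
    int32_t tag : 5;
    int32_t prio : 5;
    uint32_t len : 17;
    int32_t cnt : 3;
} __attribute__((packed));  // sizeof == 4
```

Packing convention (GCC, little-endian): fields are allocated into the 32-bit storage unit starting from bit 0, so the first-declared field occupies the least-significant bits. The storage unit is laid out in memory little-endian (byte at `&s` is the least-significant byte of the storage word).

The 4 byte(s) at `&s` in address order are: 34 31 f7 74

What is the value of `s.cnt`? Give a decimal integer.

[0]=0x34 [1]=0x31 [2]=0xf7 [3]=0x74 (little-endian) → word 0x74f73134
seq [0+:2] = (word>>0) & 0x3 = 0
tag [2+:5] = (word>>2) & 0x1f = 13
prio [7+:5] = (word>>7) & 0x1f = 2
len [12+:17] = (word>>12) & 0x1ffff = 85875
cnt [29+:3] = (word>>29) & 0x7 = 3  ←
cnt signed 3b, MSB=0: value = 3

3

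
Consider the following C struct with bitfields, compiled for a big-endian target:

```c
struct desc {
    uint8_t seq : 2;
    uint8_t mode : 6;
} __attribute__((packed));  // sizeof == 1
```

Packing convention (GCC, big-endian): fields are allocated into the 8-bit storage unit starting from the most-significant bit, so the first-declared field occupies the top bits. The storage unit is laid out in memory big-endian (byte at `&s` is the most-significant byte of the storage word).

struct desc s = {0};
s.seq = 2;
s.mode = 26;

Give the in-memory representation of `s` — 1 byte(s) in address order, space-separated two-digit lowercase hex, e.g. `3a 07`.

9a

seq (2b) val=2 bits=0x2 at bit 6: 0x80
mode (6b) val=26 bits=0x1a at bit 0: 0x9a
word = 0x9a → big-endian bytes:
  [0]=0x9a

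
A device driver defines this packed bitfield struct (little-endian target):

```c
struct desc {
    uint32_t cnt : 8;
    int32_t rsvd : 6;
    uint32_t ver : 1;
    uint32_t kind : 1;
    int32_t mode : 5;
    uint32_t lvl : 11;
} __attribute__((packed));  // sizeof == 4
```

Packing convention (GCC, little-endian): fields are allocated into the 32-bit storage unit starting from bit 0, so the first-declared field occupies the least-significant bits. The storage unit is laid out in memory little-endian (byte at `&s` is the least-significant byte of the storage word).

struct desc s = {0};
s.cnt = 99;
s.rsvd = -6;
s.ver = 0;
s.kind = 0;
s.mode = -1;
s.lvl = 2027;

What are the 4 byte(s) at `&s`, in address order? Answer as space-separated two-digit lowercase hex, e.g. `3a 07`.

63 3a 7f fd

cnt (8b) val=99 bits=0x63 at bit 0: 0x00000063
rsvd (6b) val=-6 bits=0x3a at bit 8: 0x00003a63
ver (1b) val=0 bits=0x0 at bit 14: 0x00003a63
kind (1b) val=0 bits=0x0 at bit 15: 0x00003a63
mode (5b) val=-1 bits=0x1f at bit 16: 0x001f3a63
lvl (11b) val=2027 bits=0x7eb at bit 21: 0xfd7f3a63
word = 0xfd7f3a63 → little-endian bytes:
  [0]=0x63  [1]=0x3a  [2]=0x7f  [3]=0xfd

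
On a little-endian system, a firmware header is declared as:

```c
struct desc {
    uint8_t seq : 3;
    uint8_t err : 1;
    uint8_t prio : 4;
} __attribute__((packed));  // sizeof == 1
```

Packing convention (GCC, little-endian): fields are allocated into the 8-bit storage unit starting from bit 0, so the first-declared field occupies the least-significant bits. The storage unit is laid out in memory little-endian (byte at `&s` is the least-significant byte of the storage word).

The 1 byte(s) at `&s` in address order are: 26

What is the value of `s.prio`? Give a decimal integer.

2

[0]=0x26 (little-endian) → word 0x26
seq [0+:3] = (word>>0) & 0x7 = 6
err [3+:1] = (word>>3) & 0x1 = 0
prio [4+:4] = (word>>4) & 0xf = 2  ←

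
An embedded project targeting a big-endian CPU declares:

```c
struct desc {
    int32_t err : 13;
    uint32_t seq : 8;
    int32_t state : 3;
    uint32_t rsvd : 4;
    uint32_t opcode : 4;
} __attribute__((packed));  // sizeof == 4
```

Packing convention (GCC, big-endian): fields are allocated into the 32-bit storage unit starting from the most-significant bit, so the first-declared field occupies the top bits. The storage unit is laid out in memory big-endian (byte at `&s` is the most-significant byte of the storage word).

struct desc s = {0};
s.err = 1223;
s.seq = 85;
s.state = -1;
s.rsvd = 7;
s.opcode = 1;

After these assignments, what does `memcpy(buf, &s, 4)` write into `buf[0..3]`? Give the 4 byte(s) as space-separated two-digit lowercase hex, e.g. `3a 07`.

26 3a af 71

[19+:13] err=1223 & 0x1fff = 0x4c7; word=0x26380000
[11+:8] seq=85 & 0xff = 0x55; word=0x263aa800
[8+:3] state=-1 & 0x7 = 0x7; word=0x263aaf00
[4+:4] rsvd=7 & 0xf = 0x7; word=0x263aaf70
[0+:4] opcode=1 & 0xf = 0x1; word=0x263aaf71
word = 0x263aaf71 → big-endian bytes:
  [0]=0x26  [1]=0x3a  [2]=0xaf  [3]=0x71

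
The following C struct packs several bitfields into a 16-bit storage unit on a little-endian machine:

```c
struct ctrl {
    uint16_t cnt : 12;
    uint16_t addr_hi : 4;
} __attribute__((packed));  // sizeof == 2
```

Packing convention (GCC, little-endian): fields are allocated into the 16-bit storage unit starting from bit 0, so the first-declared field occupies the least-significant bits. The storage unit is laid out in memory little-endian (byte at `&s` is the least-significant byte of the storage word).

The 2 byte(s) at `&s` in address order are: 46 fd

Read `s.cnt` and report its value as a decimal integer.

[0]=0x46 [1]=0xfd (little-endian) → word 0xfd46
cnt [0+:12] = (word>>0) & 0xfff = 3398  ←
addr_hi [12+:4] = (word>>12) & 0xf = 15

3398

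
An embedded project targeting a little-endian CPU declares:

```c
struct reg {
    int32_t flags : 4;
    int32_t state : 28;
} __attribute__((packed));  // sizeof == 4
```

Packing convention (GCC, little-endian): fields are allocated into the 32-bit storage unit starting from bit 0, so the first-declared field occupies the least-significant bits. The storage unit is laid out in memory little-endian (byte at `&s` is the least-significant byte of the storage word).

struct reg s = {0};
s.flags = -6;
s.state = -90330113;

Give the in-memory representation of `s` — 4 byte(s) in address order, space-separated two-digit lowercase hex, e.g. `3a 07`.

[0+:4] flags=-6 & 0xf = 0xa; word=0x0000000a
[4+:28] state=-90330113 & 0xfffffff = 0xa9dabff; word=0xa9dabffa
word = 0xa9dabffa → little-endian bytes:
  [0]=0xfa  [1]=0xbf  [2]=0xda  [3]=0xa9

fa bf da a9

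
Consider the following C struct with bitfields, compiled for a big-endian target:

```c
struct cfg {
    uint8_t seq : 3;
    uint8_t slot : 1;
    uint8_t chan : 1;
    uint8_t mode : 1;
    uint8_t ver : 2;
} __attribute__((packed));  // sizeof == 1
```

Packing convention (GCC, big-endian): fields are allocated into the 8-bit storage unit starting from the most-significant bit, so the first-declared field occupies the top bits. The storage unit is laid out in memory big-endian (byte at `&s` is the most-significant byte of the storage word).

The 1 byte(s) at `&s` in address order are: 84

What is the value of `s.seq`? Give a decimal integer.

[0]=0x84 (big-endian) → word 0x84
seq [5+:3] = (word>>5) & 0x7 = 4  ←
slot [4+:1] = (word>>4) & 0x1 = 0
chan [3+:1] = (word>>3) & 0x1 = 0
mode [2+:1] = (word>>2) & 0x1 = 1
ver [0+:2] = (word>>0) & 0x3 = 0

4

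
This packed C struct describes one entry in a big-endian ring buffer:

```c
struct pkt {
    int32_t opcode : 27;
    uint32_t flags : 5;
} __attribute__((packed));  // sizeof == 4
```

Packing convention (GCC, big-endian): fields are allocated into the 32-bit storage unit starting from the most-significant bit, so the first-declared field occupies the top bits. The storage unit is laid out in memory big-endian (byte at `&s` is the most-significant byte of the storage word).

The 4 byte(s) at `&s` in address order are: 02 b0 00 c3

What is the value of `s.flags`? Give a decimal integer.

3

[0]=0x02 [1]=0xb0 [2]=0x00 [3]=0xc3 (big-endian) → word 0x02b000c3
opcode [5+:27] = (word>>5) & 0x7ffffff = 1409030
flags [0+:5] = (word>>0) & 0x1f = 3  ←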